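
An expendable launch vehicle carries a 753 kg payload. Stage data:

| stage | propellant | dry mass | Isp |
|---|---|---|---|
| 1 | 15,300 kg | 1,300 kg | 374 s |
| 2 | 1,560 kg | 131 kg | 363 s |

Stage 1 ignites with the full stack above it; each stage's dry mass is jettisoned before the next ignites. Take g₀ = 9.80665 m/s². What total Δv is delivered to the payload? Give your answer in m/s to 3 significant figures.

Ignition mass of stage 1 = 15,300+1,300 + 1,560+131 + 753 = 19,044 kg.
Stage 1: m₀ = 19,044 kg, m_f = 19,044 − 15,300 = 3,744 kg; Δv = 374×9.80665×ln(5.087) = 3667.7×1.6266 ≈ 5966 m/s.
Stage 2: m₀ = 2,444 kg, m_f = 2,444 − 1,560 = 884 kg; Δv = 363×9.80665×ln(2.765) = 3559.8×1.0169 ≈ 3620 m/s.
Total Δv = 5966 + 3620 = 9586 m/s.

Δv ≈ 9590 m/s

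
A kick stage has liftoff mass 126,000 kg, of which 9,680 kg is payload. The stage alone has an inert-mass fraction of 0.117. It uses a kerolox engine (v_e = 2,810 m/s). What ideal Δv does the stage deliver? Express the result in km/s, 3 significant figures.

Stage wet mass = m₀ − payload = 126,000 − 9,680 = 116,320 kg.
Stage dry mass = ε × stage wet mass = 0.117 × 116,320 = 13,609.4 kg.
Burnout mass m_f = stage dry + payload = 13,609.4 + 9,680 = 23,289.4 kg.
Δv = v_e · ln(126,000/23,289.4) = 2810.0 × ln(5.41) = 2810.0 × 1.6883 ≈ 4744 m/s.

Δv ≈ 4.74 km/s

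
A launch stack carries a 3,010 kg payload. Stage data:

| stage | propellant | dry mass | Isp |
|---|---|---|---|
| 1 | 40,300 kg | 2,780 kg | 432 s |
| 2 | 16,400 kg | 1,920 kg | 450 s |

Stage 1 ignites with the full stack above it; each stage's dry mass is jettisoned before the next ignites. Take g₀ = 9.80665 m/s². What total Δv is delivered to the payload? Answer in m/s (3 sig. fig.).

Ignition mass of stage 1 = 40,300+2,780 + 16,400+1,920 + 3,010 = 64,410 kg.
Stage 1: m₀ = 64,410 kg, m_f = 64,410 − 40,300 = 24,110 kg; Δv = 432×9.80665×ln(2.672) = 4236.5×0.9826 ≈ 4163 m/s.
Stage 2: m₀ = 21,330 kg, m_f = 21,330 − 16,400 = 4,930 kg; Δv = 450×9.80665×ln(4.327) = 4413.0×1.4648 ≈ 6464 m/s.
Total Δv = 4163 + 6464 = 10627 m/s.

Δv ≈ 10600 m/s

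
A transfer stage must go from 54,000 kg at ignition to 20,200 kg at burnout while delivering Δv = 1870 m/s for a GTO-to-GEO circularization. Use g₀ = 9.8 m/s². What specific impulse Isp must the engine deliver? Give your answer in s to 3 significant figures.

Isp ≈ 194 s

ln(m₀/m_f) = ln(54000/20200) = ln(2.673) = 0.9833.
v_e = Δv / ln(m₀/m_f) = 1870 / 0.9833 = 1901.8 m/s.
Isp = v_e / g₀ = 1901.8 / 9.8 = 194.1 s.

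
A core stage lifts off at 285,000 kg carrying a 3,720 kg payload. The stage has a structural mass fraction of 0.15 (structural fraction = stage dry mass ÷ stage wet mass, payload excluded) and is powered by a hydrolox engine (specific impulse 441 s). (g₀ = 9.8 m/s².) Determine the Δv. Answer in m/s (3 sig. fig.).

Stage wet mass = m₀ − payload = 285,000 − 3,720 = 281,280 kg.
Stage dry mass = ε × stage wet mass = 0.15 × 281,280 = 42,192 kg.
Burnout mass m_f = stage dry + payload = 42,192 + 3,720 = 45,912 kg.
v_e = Isp · g₀ = 441 × 9.8 = 4321.8 m/s.
Δv = v_e · ln(285,000/45,912) = 4321.8 × ln(6.208) = 4321.8 × 1.8258 ≈ 7891 m/s.

Δv ≈ 7890 m/s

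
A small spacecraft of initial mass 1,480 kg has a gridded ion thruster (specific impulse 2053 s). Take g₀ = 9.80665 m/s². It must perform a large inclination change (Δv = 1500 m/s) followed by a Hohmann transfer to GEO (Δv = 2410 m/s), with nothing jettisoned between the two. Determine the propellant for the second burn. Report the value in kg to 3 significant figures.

propellant for the second burn ≈ 155 kg

v_e = Isp · g₀ = 2053 × 9.80665 = 20133.1 m/s.
After the first burn: m = 1480 × exp(−1500/20133.1) = 1480 × 0.92820 = 1,373.74 kg.
After the second burn: m = 1,373.74 × exp(−2410/20133.1) = 1,373.74 × 0.88718 = 1,218.75 kg.
Second-burn propellant = 1,373.74 − 1,218.75 = 154.99 kg.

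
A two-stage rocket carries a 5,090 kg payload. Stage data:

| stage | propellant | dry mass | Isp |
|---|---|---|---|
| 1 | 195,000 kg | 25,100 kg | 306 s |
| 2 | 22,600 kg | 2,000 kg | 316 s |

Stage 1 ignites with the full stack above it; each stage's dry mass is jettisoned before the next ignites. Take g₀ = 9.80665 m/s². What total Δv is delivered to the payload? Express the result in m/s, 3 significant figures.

Δv ≈ 8990 m/s

Ignition mass of stage 1 = 195,000+25,100 + 22,600+2,000 + 5,090 = 249,790 kg.
Stage 1: m₀ = 249,790 kg, m_f = 249,790 − 195,000 = 54,790 kg; Δv = 306×9.80665×ln(4.559) = 3000.8×1.5171 ≈ 4553 m/s.
Stage 2: m₀ = 29,690 kg, m_f = 29,690 − 22,600 = 7,090 kg; Δv = 316×9.80665×ln(4.188) = 3098.9×1.4321 ≈ 4438 m/s.
Total Δv = 4553 + 4438 = 8991 m/s.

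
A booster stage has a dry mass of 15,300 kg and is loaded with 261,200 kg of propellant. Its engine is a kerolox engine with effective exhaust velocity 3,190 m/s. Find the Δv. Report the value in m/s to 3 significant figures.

Δv ≈ 9230 m/s

m₀ = m_dry + m_prop = 15,300 + 261,200 = 276,500 kg.
Δv = v_e · ln(m₀/m_f) = 3190.0 × ln(18.07) = 3190.0 × 2.8944 ≈ 9233.0 m/s.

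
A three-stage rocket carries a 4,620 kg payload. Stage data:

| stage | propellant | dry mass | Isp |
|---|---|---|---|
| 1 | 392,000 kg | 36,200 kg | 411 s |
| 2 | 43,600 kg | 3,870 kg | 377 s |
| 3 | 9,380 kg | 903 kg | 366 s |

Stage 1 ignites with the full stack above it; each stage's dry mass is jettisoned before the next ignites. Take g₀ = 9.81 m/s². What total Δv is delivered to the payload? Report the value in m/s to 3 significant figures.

Ignition mass of stage 1 = 392,000+36,200 + 43,600+3,870 + 9,380+903 + 4,620 = 490,573 kg.
Stage 1: m₀ = 490,573 kg, m_f = 490,573 − 392,000 = 98,573 kg; Δv = 411×9.81×ln(4.977) = 4031.9×1.6048 ≈ 6470 m/s.
Stage 2: m₀ = 62,373 kg, m_f = 62,373 − 43,600 = 18,773 kg; Δv = 377×9.81×ln(3.322) = 3698.4×1.2007 ≈ 4441 m/s.
Stage 3: m₀ = 14,903 kg, m_f = 14,903 − 9,380 = 5,523 kg; Δv = 366×9.81×ln(2.698) = 3590.5×0.9926 ≈ 3564 m/s.
Total Δv = 6470 + 4441 + 3564 = 14475 m/s.

Δv ≈ 14500 m/s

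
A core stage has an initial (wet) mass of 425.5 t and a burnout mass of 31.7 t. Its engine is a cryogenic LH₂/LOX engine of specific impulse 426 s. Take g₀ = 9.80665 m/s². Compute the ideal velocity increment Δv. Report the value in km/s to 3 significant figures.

v_e = Isp · g₀ = 426 × 9.80665 = 4177.6 m/s.
By the Tsiolkovsky rocket equation, Δv = v_e · ln(m₀/m_f) = 4177.6 × ln(13.42) = 4177.6 × 2.5969 ≈ 10849.1 m/s.

Δv ≈ 10.8 km/s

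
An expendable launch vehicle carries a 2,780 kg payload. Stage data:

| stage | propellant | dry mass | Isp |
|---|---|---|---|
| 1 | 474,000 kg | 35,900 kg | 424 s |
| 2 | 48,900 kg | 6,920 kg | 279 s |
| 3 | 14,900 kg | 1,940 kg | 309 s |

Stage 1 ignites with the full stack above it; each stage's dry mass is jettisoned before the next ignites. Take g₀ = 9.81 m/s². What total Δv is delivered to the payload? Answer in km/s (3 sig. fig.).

Δv ≈ 14.1 km/s

Ignition mass of stage 1 = 474,000+35,900 + 48,900+6,920 + 14,900+1,940 + 2,780 = 585,340 kg.
Stage 1: m₀ = 585,340 kg, m_f = 585,340 − 474,000 = 111,340 kg; Δv = 424×9.81×ln(5.257) = 4159.4×1.6596 ≈ 6903 m/s.
Stage 2: m₀ = 75,440 kg, m_f = 75,440 − 48,900 = 26,540 kg; Δv = 279×9.81×ln(2.843) = 2737.0×1.0447 ≈ 2859 m/s.
Stage 3: m₀ = 19,620 kg, m_f = 19,620 − 14,900 = 4,720 kg; Δv = 309×9.81×ln(4.157) = 3031.3×1.4247 ≈ 4319 m/s.
Total Δv = 6903 + 2859 + 4319 = 14081 m/s.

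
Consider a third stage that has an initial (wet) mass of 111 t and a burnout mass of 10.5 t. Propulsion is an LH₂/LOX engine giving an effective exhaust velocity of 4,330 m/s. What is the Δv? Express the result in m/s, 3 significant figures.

Δv = v_e · ln(m₀/m_f) = 4330.0 × ln(10.57) = 4330.0 × 2.3582 ≈ 10210.8 m/s.

Δv ≈ 10200 m/s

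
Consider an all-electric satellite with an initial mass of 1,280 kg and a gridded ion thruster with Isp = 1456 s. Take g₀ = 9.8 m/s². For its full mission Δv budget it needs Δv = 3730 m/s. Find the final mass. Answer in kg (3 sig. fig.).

final mass ≈ 986 kg

v_e = Isp · g₀ = 1456 × 9.8 = 14268.8 m/s.
Using Δv = v_e ln(m₀/m_f): m₀/m_f = exp(Δv / v_e) = exp(3730 / 14268.8) = exp(0.2614) = 1.2988.
m_f = m₀ / 1.2988 = 1,280 / 1.2988 = 985.525 kg.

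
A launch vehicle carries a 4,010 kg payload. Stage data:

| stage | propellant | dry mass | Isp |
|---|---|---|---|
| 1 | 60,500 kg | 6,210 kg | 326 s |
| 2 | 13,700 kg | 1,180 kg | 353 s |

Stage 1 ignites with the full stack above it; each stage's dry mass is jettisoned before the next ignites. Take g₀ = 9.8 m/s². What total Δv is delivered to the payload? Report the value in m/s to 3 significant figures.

Ignition mass of stage 1 = 60,500+6,210 + 13,700+1,180 + 4,010 = 85,600 kg.
Stage 1: m₀ = 85,600 kg, m_f = 85,600 − 60,500 = 25,100 kg; Δv = 326×9.8×ln(3.41) = 3194.8×1.2268 ≈ 3919 m/s.
Stage 2: m₀ = 18,890 kg, m_f = 18,890 − 13,700 = 5,190 kg; Δv = 353×9.8×ln(3.64) = 3459.4×1.2919 ≈ 4469 m/s.
Total Δv = 3919 + 4469 = 8388 m/s.

Δv ≈ 8390 m/s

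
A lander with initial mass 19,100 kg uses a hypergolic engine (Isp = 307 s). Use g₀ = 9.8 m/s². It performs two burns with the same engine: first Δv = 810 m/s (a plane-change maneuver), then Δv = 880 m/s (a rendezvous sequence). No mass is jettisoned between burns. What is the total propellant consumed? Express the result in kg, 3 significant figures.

total propellant consumed ≈ 8210 kg

v_e = Isp · g₀ = 307 × 9.8 = 3008.6 m/s.
After the first burn: m = 19100 × exp(−810/3008.6) = 19100 × 0.76397 = 14,591.8 kg.
After the second burn: m = 14,591.8 × exp(−880/3008.6) = 14,591.8 × 0.74640 = 10,891.3 kg.
Total propellant = m₀ − m_final = 19100 − 10,891.3 = 8,208.7 kg.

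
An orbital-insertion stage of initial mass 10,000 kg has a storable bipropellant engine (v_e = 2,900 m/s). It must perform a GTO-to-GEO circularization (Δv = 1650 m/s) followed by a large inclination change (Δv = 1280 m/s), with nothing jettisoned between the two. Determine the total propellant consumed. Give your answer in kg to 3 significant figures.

total propellant consumed ≈ 6360 kg

After the first burn: m = 10000 × exp(−1650/2900.0) = 10000 × 0.56611 = 5,661.1 kg.
After the second burn: m = 5,661.1 × exp(−1280/2900.0) = 5,661.1 × 0.64315 = 3,640.94 kg.
Total propellant = m₀ − m_final = 10000 − 3,640.94 = 6,359.06 kg.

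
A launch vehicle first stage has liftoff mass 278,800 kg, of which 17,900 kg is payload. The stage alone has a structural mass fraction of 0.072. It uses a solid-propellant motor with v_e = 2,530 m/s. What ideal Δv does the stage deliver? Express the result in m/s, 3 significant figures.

Δv ≈ 5130 m/s

Stage wet mass = m₀ − payload = 278,800 − 17,900 = 260,900 kg.
Stage dry mass = ε × stage wet mass = 0.072 × 260,900 = 18,784.8 kg.
Burnout mass m_f = stage dry + payload = 18,784.8 + 17,900 = 36,684.8 kg.
Δv = v_e · ln(278,800/36,684.8) = 2530.0 × ln(7.6) = 2530.0 × 2.0281 ≈ 5131 m/s.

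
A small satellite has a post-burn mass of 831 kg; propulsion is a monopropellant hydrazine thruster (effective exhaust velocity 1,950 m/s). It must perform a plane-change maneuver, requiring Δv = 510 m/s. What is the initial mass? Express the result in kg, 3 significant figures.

initial mass ≈ 1080 kg

m₀/m_f = exp(Δv / v_e) = exp(510 / 1950.0) = exp(0.2615) = 1.2989.
m₀ = m_f × 1.2989 = 831 × 1.2989 = 1,079.39 kg.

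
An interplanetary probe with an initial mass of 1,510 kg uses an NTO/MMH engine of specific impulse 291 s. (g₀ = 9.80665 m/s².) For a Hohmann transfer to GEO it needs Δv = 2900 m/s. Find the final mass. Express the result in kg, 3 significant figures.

final mass ≈ 547 kg

v_e = Isp · g₀ = 291 × 9.80665 = 2853.7 m/s.
By the Tsiolkovsky rocket equation, m₀/m_f = exp(Δv / v_e) = exp(2900 / 2853.7) = exp(1.0162) = 2.7627.
m_f = m₀ / 2.7627 = 1,510 / 2.7627 = 546.567 kg.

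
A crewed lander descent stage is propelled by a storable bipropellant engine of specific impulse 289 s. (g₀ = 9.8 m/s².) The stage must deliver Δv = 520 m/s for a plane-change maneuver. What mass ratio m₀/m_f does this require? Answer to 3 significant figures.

mass ratio ≈ 1.20

v_e = Isp · g₀ = 289 × 9.8 = 2832.2 m/s.
m₀/m_f = exp(Δv / v_e) = exp(520 / 2832.2) = exp(0.1836) = 1.2015.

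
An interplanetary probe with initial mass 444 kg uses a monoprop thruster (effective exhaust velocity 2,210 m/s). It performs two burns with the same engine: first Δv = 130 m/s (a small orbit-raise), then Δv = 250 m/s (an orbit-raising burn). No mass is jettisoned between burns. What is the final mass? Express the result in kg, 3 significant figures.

final mass ≈ 374 kg

After the first burn: m = 444 × exp(−130/2210.0) = 444 × 0.94287 = 418.634 kg.
After the second burn: m = 418.634 × exp(−250/2210.0) = 418.634 × 0.89304 = 373.857 kg.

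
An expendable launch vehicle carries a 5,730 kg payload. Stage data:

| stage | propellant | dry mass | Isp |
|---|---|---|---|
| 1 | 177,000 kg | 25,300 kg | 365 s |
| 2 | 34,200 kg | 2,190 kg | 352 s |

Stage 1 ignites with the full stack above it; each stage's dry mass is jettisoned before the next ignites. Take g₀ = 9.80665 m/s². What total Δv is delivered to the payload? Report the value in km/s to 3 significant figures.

Ignition mass of stage 1 = 177,000+25,300 + 34,200+2,190 + 5,730 = 244,420 kg.
Stage 1: m₀ = 244,420 kg, m_f = 244,420 − 177,000 = 67,420 kg; Δv = 365×9.80665×ln(3.625) = 3579.4×1.2879 ≈ 4610 m/s.
Stage 2: m₀ = 42,120 kg, m_f = 42,120 − 34,200 = 7,920 kg; Δv = 352×9.80665×ln(5.318) = 3451.9×1.6711 ≈ 5769 m/s.
Total Δv = 4610 + 5769 = 10379 m/s.

Δv ≈ 10.4 km/s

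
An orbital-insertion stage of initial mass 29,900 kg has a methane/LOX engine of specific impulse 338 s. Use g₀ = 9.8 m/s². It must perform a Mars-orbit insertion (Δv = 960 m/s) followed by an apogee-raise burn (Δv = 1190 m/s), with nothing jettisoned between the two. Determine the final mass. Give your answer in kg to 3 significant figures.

final mass ≈ 15600 kg

v_e = Isp · g₀ = 338 × 9.8 = 3312.4 m/s.
After the first burn: m = 29900 × exp(−960/3312.4) = 29900 × 0.74840 = 22,377.2 kg.
After the second burn: m = 22,377.2 × exp(−1190/3312.4) = 22,377.2 × 0.69820 = 15,623.8 kg.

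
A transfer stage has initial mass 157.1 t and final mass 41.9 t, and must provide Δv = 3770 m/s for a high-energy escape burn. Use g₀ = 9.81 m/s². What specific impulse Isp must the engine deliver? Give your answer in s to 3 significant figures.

Isp ≈ 291 s

ln(m₀/m_f) = ln(157100/41900) = ln(3.749) = 1.3216.
By the Tsiolkovsky rocket equation, v_e = Δv / ln(m₀/m_f) = 3770 / 1.3216 = 2852.6 m/s.
Isp = v_e / g₀ = 2852.6 / 9.81 = 290.8 s.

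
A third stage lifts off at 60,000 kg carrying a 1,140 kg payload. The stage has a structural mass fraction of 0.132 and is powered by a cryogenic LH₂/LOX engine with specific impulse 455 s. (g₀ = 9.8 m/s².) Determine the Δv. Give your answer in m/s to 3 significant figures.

Stage wet mass = m₀ − payload = 60,000 − 1,140 = 58,860 kg.
Stage dry mass = ε × stage wet mass = 0.132 × 58,860 = 7,769.52 kg.
Burnout mass m_f = stage dry + payload = 7,769.52 + 1,140 = 8,909.52 kg.
v_e = Isp · g₀ = 455 × 9.8 = 4459.0 m/s.
By the Tsiolkovsky rocket equation, Δv = v_e · ln(60,000/8,909.52) = 4459.0 × ln(6.734) = 4459.0 × 1.9072 ≈ 8504 m/s.

Δv ≈ 8500 m/s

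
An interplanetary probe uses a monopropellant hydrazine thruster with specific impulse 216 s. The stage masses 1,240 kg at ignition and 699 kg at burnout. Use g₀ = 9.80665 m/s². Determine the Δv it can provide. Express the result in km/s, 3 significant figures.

Δv ≈ 1.21 km/s

v_e = Isp · g₀ = 216 × 9.80665 = 2118.2 m/s.
Δv = v_e · ln(m₀/m_f) = 2118.2 × ln(1.774) = 2118.2 × 0.5732 ≈ 1214.2 m/s.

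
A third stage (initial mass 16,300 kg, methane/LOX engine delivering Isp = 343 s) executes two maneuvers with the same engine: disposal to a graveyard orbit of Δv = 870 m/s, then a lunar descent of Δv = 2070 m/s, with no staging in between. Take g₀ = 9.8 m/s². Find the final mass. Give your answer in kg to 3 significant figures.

final mass ≈ 6800 kg

v_e = Isp · g₀ = 343 × 9.8 = 3361.4 m/s.
After the first burn: m = 16300 × exp(−870/3361.4) = 16300 × 0.77196 = 12,582.9 kg.
After the second burn: m = 12,582.9 × exp(−2070/3361.4) = 12,582.9 × 0.54020 = 6,797.28 kg.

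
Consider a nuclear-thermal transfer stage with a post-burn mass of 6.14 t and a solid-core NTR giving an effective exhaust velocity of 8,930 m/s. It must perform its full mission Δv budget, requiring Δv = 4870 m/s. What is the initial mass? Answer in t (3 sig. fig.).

initial mass ≈ 10.6 t

By the Tsiolkovsky rocket equation, m₀/m_f = exp(Δv / v_e) = exp(4870 / 8930.0) = exp(0.5454) = 1.7252.
m₀ = m_f × 1.7252 = 6.14 × 1.7252 = 10.5927 t.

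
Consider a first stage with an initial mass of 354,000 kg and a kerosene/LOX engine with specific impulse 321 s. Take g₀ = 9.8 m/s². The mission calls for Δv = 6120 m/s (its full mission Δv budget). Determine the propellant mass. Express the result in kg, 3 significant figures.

v_e = Isp · g₀ = 321 × 9.8 = 3145.8 m/s.
Rocket equation: m₀/m_f = exp(Δv / v_e) = exp(6120 / 3145.8) = exp(1.9455) = 6.9968.
m_f = 354,000 / 6.9968 = 50,594.6 kg, so propellant = m₀ − m_f = 354,000 − 50,594.6 = 303,405.4 kg.

propellant mass ≈ 303000 kg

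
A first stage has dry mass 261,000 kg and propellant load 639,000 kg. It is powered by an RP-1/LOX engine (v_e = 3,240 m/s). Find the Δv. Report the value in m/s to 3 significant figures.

Δv ≈ 4010 m/s

m₀ = m_dry + m_prop = 261,000 + 639,000 = 900,000 kg.
Δv = v_e · ln(m₀/m_f) = 3240.0 × ln(3.448) = 3240.0 × 1.2379 ≈ 4010.7 m/s.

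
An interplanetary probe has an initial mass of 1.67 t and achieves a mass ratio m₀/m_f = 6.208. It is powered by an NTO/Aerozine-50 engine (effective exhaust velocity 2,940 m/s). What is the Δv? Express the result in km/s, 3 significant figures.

Δv ≈ 5.37 km/s

Using Δv = v_e ln(m₀/m_f): Δv = v_e · ln(6.208) = 2940.0 × 1.8258 ≈ 5368.0 m/s.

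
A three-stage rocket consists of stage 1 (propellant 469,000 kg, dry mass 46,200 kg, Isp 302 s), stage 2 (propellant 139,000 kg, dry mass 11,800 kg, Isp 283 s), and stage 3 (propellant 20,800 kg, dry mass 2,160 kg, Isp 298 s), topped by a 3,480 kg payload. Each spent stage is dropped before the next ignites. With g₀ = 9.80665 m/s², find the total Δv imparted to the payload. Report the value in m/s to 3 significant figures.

Δv ≈ 12100 m/s

Ignition mass of stage 1 = 469,000+46,200 + 139,000+11,800 + 20,800+2,160 + 3,480 = 692,440 kg.
Stage 1: m₀ = 692,440 kg, m_f = 692,440 − 469,000 = 223,440 kg; Δv = 302×9.80665×ln(3.099) = 2961.6×1.1311 ≈ 3350 m/s.
Stage 2: m₀ = 177,240 kg, m_f = 177,240 − 139,000 = 38,240 kg; Δv = 283×9.80665×ln(4.635) = 2775.3×1.5336 ≈ 4256 m/s.
Stage 3: m₀ = 26,440 kg, m_f = 26,440 − 20,800 = 5,640 kg; Δv = 298×9.80665×ln(4.688) = 2922.4×1.5450 ≈ 4515 m/s.
Total Δv = 3350 + 4256 + 4515 = 12121 m/s.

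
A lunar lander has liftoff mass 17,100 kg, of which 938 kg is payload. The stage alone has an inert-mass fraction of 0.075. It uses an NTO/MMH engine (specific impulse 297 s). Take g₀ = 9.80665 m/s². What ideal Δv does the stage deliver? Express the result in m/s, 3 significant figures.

Stage wet mass = m₀ − payload = 17,100 − 938 = 16,162 kg.
Stage dry mass = ε × stage wet mass = 0.075 × 16,162 = 1,212.15 kg.
Burnout mass m_f = stage dry + payload = 1,212.15 + 938 = 2,150.15 kg.
v_e = Isp · g₀ = 297 × 9.80665 = 2912.6 m/s.
Rocket equation: Δv = v_e · ln(17,100/2,150.15) = 2912.6 × ln(7.953) = 2912.6 × 2.0735 ≈ 6039 m/s.

Δv ≈ 6040 m/s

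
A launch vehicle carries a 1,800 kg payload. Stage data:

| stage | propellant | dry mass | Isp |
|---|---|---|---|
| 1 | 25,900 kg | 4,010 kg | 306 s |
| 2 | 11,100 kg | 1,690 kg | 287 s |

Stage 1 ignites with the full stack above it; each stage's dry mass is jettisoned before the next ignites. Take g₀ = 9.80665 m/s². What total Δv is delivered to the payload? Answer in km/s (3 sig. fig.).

Δv ≈ 6.64 km/s

Ignition mass of stage 1 = 25,900+4,010 + 11,100+1,690 + 1,800 = 44,500 kg.
Stage 1: m₀ = 44,500 kg, m_f = 44,500 − 25,900 = 18,600 kg; Δv = 306×9.80665×ln(2.392) = 3000.8×0.8723 ≈ 2618 m/s.
Stage 2: m₀ = 14,590 kg, m_f = 14,590 − 11,100 = 3,490 kg; Δv = 287×9.80665×ln(4.181) = 2814.5×1.4304 ≈ 4026 m/s.
Total Δv = 2618 + 4026 = 6644 m/s.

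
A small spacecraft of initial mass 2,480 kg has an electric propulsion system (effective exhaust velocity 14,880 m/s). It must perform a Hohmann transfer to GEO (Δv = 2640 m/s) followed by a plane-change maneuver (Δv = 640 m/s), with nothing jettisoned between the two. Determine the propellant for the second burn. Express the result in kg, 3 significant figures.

propellant for the second burn ≈ 87.4 kg

After the first burn: m = 2480 × exp(−2640/14880.0) = 2480 × 0.83743 = 2,076.83 kg.
After the second burn: m = 2,076.83 × exp(−640/14880.0) = 2,076.83 × 0.95790 = 1,989.4 kg.
Second-burn propellant = 2,076.83 − 1,989.4 = 87.43 kg.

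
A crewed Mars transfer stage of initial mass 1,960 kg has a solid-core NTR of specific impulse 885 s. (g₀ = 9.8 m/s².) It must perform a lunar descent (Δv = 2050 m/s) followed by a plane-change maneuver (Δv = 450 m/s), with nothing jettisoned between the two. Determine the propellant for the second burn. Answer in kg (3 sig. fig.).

propellant for the second burn ≈ 78.2 kg

v_e = Isp · g₀ = 885 × 9.8 = 8673.0 m/s.
After the first burn: m = 1960 × exp(−2050/8673.0) = 1960 × 0.78949 = 1,547.4 kg.
After the second burn: m = 1,547.4 × exp(−450/8673.0) = 1,547.4 × 0.94944 = 1,469.16 kg.
Second-burn propellant = 1,547.4 − 1,469.16 = 78.24 kg.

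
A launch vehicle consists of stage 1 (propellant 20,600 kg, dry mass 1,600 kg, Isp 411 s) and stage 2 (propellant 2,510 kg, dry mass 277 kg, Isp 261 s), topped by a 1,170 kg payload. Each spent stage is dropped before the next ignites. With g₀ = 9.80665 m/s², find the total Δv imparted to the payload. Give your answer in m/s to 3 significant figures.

Ignition mass of stage 1 = 20,600+1,600 + 2,510+277 + 1,170 = 26,157 kg.
Stage 1: m₀ = 26,157 kg, m_f = 26,157 − 20,600 = 5,557 kg; Δv = 411×9.80665×ln(4.707) = 4030.5×1.5491 ≈ 6244 m/s.
Stage 2: m₀ = 3,957 kg, m_f = 3,957 − 2,510 = 1,447 kg; Δv = 261×9.80665×ln(2.735) = 2559.5×1.0060 ≈ 2575 m/s.
Total Δv = 6244 + 2575 = 8819 m/s.

Δv ≈ 8820 m/s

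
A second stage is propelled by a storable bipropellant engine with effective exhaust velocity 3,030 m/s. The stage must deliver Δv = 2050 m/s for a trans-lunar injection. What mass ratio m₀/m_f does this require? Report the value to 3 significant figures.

From the ideal rocket equation, m₀/m_f = exp(Δv / v_e) = exp(2050 / 3030.0) = exp(0.6766) = 1.9671.

mass ratio ≈ 1.97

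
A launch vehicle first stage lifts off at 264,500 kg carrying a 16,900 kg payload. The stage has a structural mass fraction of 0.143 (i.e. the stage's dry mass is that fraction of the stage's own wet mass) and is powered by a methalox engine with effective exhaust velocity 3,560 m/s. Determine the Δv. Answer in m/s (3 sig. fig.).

Stage wet mass = m₀ − payload = 264,500 − 16,900 = 247,600 kg.
Stage dry mass = ε × stage wet mass = 0.143 × 247,600 = 35,406.8 kg.
Burnout mass m_f = stage dry + payload = 35,406.8 + 16,900 = 52,306.8 kg.
By the Tsiolkovsky rocket equation, Δv = v_e · ln(264,500/52,306.8) = 3560.0 × ln(5.057) = 3560.0 × 1.6207 ≈ 5770 m/s.

Δv ≈ 5770 m/s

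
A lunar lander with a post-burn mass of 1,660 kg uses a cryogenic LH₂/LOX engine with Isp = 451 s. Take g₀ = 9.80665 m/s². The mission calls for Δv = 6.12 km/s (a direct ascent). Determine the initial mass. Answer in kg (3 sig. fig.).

initial mass ≈ 6620 kg

v_e = Isp · g₀ = 451 × 9.80665 = 4422.8 m/s.
By the Tsiolkovsky rocket equation, m₀/m_f = exp(Δv / v_e) = exp(6120 / 4422.8) = exp(1.3837) = 3.9898.
m₀ = m_f × 3.9898 = 1,660 × 3.9898 = 6,623.07 kg.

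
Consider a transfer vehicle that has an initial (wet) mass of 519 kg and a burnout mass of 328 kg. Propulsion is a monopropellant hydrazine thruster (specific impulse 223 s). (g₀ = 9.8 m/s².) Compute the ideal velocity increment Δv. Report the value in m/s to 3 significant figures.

v_e = Isp · g₀ = 223 × 9.8 = 2185.4 m/s.
Δv = v_e · ln(m₀/m_f) = 2185.4 × ln(1.582) = 2185.4 × 0.4589 ≈ 1002.9 m/s.

Δv ≈ 1000 m/s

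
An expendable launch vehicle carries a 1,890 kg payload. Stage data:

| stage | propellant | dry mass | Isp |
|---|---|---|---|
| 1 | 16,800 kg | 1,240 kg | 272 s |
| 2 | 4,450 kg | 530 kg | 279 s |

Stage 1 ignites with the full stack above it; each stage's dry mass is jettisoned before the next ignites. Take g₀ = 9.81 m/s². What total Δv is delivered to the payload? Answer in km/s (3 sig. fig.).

Ignition mass of stage 1 = 16,800+1,240 + 4,450+530 + 1,890 = 24,910 kg.
Stage 1: m₀ = 24,910 kg, m_f = 24,910 − 16,800 = 8,110 kg; Δv = 272×9.81×ln(3.072) = 2668.3×1.1222 ≈ 2994 m/s.
Stage 2: m₀ = 6,870 kg, m_f = 6,870 − 4,450 = 2,420 kg; Δv = 279×9.81×ln(2.839) = 2737.0×1.0434 ≈ 2856 m/s.
Total Δv = 2994 + 2856 = 5850 m/s.

Δv ≈ 5.85 km/s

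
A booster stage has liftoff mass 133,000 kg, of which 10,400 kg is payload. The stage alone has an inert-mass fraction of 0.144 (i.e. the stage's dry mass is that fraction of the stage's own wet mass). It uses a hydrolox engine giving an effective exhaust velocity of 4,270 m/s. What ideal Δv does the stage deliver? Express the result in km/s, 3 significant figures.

Stage wet mass = m₀ − payload = 133,000 − 10,400 = 122,600 kg.
Stage dry mass = ε × stage wet mass = 0.144 × 122,600 = 17,654.4 kg.
Burnout mass m_f = stage dry + payload = 17,654.4 + 10,400 = 28,054.4 kg.
Rocket equation: Δv = v_e · ln(133,000/28,054.4) = 4270.0 × ln(4.741) = 4270.0 × 1.5562 ≈ 6645 m/s.

Δv ≈ 6.64 km/s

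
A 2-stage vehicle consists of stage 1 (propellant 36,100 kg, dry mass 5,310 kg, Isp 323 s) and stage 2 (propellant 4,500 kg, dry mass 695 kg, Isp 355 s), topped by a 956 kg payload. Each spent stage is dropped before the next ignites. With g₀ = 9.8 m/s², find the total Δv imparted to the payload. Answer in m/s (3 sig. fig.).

Ignition mass of stage 1 = 36,100+5,310 + 4,500+695 + 956 = 47,561 kg.
Stage 1: m₀ = 47,561 kg, m_f = 47,561 − 36,100 = 11,461 kg; Δv = 323×9.8×ln(4.15) = 3165.4×1.4231 ≈ 4505 m/s.
Stage 2: m₀ = 6,151 kg, m_f = 6,151 − 4,500 = 1,651 kg; Δv = 355×9.8×ln(3.726) = 3479.0×1.3152 ≈ 4576 m/s.
Total Δv = 4505 + 4576 = 9081 m/s.

Δv ≈ 9080 m/s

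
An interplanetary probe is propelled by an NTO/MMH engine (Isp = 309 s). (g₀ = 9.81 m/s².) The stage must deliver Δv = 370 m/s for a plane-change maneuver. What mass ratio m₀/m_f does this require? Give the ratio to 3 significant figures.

v_e = Isp · g₀ = 309 × 9.81 = 3031.3 m/s.
Using Δv = v_e ln(m₀/m_f): m₀/m_f = exp(Δv / v_e) = exp(370 / 3031.3) = exp(0.1221) = 1.1298.

mass ratio ≈ 1.13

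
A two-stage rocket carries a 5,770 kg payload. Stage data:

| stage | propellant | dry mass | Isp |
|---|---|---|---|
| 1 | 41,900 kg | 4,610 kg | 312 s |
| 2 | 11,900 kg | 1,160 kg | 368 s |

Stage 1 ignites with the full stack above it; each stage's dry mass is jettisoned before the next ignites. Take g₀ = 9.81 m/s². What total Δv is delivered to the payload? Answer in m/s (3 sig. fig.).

Ignition mass of stage 1 = 41,900+4,610 + 11,900+1,160 + 5,770 = 65,340 kg.
Stage 1: m₀ = 65,340 kg, m_f = 65,340 − 41,900 = 23,440 kg; Δv = 312×9.81×ln(2.788) = 3060.7×1.0252 ≈ 3138 m/s.
Stage 2: m₀ = 18,830 kg, m_f = 18,830 − 11,900 = 6,930 kg; Δv = 368×9.81×ln(2.717) = 3610.1×0.9996 ≈ 3609 m/s.
Total Δv = 3138 + 3609 = 6747 m/s.

Δv ≈ 6750 m/s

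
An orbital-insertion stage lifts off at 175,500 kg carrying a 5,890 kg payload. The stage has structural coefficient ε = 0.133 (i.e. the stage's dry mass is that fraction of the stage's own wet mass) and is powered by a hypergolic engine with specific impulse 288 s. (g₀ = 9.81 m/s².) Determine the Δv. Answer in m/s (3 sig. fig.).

Stage wet mass = m₀ − payload = 175,500 − 5,890 = 169,610 kg.
Stage dry mass = ε × stage wet mass = 0.133 × 169,610 = 22,558.1 kg.
Burnout mass m_f = stage dry + payload = 22,558.1 + 5,890 = 28,448.1 kg.
v_e = Isp · g₀ = 288 × 9.81 = 2825.3 m/s.
From the ideal rocket equation, Δv = v_e · ln(175,500/28,448.1) = 2825.3 × ln(6.169) = 2825.3 × 1.8196 ≈ 5141 m/s.

Δv ≈ 5140 m/s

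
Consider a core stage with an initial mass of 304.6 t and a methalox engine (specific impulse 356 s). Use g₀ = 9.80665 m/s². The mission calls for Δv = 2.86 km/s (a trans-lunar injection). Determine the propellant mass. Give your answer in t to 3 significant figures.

propellant mass ≈ 170 t

v_e = Isp · g₀ = 356 × 9.80665 = 3491.2 m/s.
Rocket equation: m₀/m_f = exp(Δv / v_e) = exp(2860 / 3491.2) = exp(0.8192) = 2.2687.
m_f = 304.6 / 2.2687 = 134.262 t, so propellant = m₀ − m_f = 304.6 − 134.262 = 170.338 t.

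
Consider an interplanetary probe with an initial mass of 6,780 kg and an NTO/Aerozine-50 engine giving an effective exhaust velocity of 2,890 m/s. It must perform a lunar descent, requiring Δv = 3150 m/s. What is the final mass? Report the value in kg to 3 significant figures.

final mass ≈ 2280 kg

From the ideal rocket equation, m₀/m_f = exp(Δv / v_e) = exp(3150 / 2890.0) = exp(1.0900) = 2.9742.
m_f = m₀ / 2.9742 = 6,780 / 2.9742 = 2,279.6 kg.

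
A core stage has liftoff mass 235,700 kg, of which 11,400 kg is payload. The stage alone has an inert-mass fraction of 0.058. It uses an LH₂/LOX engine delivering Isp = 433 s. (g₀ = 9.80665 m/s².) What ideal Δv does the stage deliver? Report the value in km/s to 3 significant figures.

Stage wet mass = m₀ − payload = 235,700 − 11,400 = 224,300 kg.
Stage dry mass = ε × stage wet mass = 0.058 × 224,300 = 13,009.4 kg.
Burnout mass m_f = stage dry + payload = 13,009.4 + 11,400 = 24,409.4 kg.
v_e = Isp · g₀ = 433 × 9.80665 = 4246.3 m/s.
By the Tsiolkovsky rocket equation, Δv = v_e · ln(235,700/24,409.4) = 4246.3 × ln(9.656) = 4246.3 × 2.2676 ≈ 9629 m/s.

Δv ≈ 9.63 km/s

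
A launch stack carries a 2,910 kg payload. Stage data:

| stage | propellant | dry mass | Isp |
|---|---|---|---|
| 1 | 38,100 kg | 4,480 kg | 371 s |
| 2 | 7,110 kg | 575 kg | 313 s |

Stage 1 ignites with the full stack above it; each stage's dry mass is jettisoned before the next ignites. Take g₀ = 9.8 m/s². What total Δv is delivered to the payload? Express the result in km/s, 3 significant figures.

Δv ≈ 7.99 km/s

Ignition mass of stage 1 = 38,100+4,480 + 7,110+575 + 2,910 = 53,175 kg.
Stage 1: m₀ = 53,175 kg, m_f = 53,175 − 38,100 = 15,075 kg; Δv = 371×9.8×ln(3.527) = 3635.8×1.2606 ≈ 4583 m/s.
Stage 2: m₀ = 10,595 kg, m_f = 10,595 − 7,110 = 3,485 kg; Δv = 313×9.8×ln(3.04) = 3067.4×1.1119 ≈ 3411 m/s.
Total Δv = 4583 + 3411 = 7994 m/s.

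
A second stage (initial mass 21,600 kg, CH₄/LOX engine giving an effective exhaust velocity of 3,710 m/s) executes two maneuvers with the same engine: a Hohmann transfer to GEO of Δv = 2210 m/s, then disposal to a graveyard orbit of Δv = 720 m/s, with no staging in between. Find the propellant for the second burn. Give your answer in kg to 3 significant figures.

propellant for the second burn ≈ 2100 kg

After the first burn: m = 21600 × exp(−2210/3710.0) = 21600 × 0.55118 = 11,905.5 kg.
After the second burn: m = 11,905.5 × exp(−720/3710.0) = 11,905.5 × 0.82360 = 9,805.37 kg.
Second-burn propellant = 11,905.5 − 9,805.37 = 2,100.13 kg.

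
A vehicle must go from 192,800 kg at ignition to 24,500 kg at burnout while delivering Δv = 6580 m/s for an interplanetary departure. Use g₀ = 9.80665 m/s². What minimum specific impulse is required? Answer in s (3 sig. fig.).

Isp ≈ 325 s

ln(m₀/m_f) = ln(192800/24500) = ln(7.869) = 2.0630.
v_e = Δv / ln(m₀/m_f) = 6580 / 2.0630 = 3189.6 m/s.
Isp = v_e / g₀ = 3189.6 / 9.80665 = 325.2 s.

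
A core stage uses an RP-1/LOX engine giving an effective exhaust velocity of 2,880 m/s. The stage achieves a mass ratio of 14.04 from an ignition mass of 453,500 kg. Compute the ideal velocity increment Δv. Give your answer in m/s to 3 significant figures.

Δv = v_e · ln(14.04) = 2880.0 × 2.6419 ≈ 7608.7 m/s.

Δv ≈ 7610 m/s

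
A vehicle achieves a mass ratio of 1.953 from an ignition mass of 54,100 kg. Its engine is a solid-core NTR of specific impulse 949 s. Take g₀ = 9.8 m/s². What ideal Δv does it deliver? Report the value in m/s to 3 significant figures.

Δv ≈ 6230 m/s

v_e = Isp · g₀ = 949 × 9.8 = 9300.2 m/s.
Rocket equation: Δv = v_e · ln(1.953) = 9300.2 × 0.6694 ≈ 6225.2 m/s.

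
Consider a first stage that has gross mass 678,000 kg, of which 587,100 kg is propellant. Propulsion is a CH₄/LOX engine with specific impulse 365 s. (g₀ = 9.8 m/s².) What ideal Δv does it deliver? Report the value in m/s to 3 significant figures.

Δv ≈ 7190 m/s

v_e = Isp · g₀ = 365 × 9.8 = 3577.0 m/s.
m_f = m₀ − m_prop = 678,000 − 587,100 = 90,900 kg.
Using Δv = v_e ln(m₀/m_f): Δv = v_e · ln(m₀/m_f) = 3577.0 × ln(7.459) = 3577.0 × 2.0094 ≈ 7187.6 m/s.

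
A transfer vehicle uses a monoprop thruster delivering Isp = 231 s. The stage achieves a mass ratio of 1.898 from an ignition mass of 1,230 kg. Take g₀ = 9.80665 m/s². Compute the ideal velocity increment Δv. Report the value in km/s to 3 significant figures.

Δv ≈ 1.45 km/s

v_e = Isp · g₀ = 231 × 9.80665 = 2265.3 m/s.
By the Tsiolkovsky rocket equation, Δv = v_e · ln(1.898) = 2265.3 × 0.6408 ≈ 1451.6 m/s.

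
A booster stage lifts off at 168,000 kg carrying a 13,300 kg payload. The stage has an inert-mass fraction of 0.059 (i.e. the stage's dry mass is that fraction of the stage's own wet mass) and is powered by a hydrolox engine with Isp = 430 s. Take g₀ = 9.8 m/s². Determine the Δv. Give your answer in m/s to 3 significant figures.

Δv ≈ 8490 m/s

Stage wet mass = m₀ − payload = 168,000 − 13,300 = 154,700 kg.
Stage dry mass = ε × stage wet mass = 0.059 × 154,700 = 9,127.3 kg.
Burnout mass m_f = stage dry + payload = 9,127.3 + 13,300 = 22,427.3 kg.
v_e = Isp · g₀ = 430 × 9.8 = 4214.0 m/s.
Δv = v_e · ln(168,000/22,427.3) = 4214.0 × ln(7.491) = 4214.0 × 2.0137 ≈ 8486 m/s.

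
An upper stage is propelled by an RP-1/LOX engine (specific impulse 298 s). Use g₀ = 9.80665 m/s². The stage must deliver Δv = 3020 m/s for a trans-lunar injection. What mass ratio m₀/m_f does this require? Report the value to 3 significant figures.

mass ratio ≈ 2.81

v_e = Isp · g₀ = 298 × 9.80665 = 2922.4 m/s.
m₀/m_f = exp(Δv / v_e) = exp(3020 / 2922.4) = exp(1.0334) = 2.8106.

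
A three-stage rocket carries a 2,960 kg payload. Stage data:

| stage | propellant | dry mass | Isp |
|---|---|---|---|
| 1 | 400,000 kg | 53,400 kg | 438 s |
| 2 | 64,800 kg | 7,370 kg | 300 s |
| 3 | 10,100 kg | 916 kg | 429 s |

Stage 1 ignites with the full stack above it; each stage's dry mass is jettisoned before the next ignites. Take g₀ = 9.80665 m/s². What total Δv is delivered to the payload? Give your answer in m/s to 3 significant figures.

Ignition mass of stage 1 = 400,000+53,400 + 64,800+7,370 + 10,100+916 + 2,960 = 539,546 kg.
Stage 1: m₀ = 539,546 kg, m_f = 539,546 − 400,000 = 139,546 kg; Δv = 438×9.80665×ln(3.866) = 4295.3×1.3523 ≈ 5809 m/s.
Stage 2: m₀ = 86,146 kg, m_f = 86,146 − 64,800 = 21,346 kg; Δv = 300×9.80665×ln(4.036) = 2942.0×1.3952 ≈ 4105 m/s.
Stage 3: m₀ = 13,976 kg, m_f = 13,976 − 10,100 = 3,876 kg; Δv = 429×9.80665×ln(3.606) = 4207.1×1.2825 ≈ 5396 m/s.
Total Δv = 5809 + 4105 + 5396 = 15310 m/s.

Δv ≈ 15300 m/s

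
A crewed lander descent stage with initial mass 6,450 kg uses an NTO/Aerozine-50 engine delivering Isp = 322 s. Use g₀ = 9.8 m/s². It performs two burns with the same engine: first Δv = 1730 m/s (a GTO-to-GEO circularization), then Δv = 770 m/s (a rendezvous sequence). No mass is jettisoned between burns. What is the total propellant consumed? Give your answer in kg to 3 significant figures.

total propellant consumed ≈ 3530 kg

v_e = Isp · g₀ = 322 × 9.8 = 3155.6 m/s.
After the first burn: m = 6450 × exp(−1730/3155.6) = 6450 × 0.57797 = 3,727.91 kg.
After the second burn: m = 3,727.91 × exp(−770/3155.6) = 3,727.91 × 0.78348 = 2,920.74 kg.
Total propellant = m₀ − m_final = 6450 − 2,920.74 = 3,529.26 kg.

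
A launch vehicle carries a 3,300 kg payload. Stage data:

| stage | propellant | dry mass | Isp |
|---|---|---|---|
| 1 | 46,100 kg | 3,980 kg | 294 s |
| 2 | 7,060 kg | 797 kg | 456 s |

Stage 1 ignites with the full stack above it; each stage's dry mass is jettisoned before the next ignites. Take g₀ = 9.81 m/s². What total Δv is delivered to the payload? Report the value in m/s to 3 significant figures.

Δv ≈ 8510 m/s

Ignition mass of stage 1 = 46,100+3,980 + 7,060+797 + 3,300 = 61,237 kg.
Stage 1: m₀ = 61,237 kg, m_f = 61,237 − 46,100 = 15,137 kg; Δv = 294×9.81×ln(4.046) = 2884.1×1.3976 ≈ 4031 m/s.
Stage 2: m₀ = 11,157 kg, m_f = 11,157 − 7,060 = 4,097 kg; Δv = 456×9.81×ln(2.723) = 4473.4×1.0018 ≈ 4481 m/s.
Total Δv = 4031 + 4481 = 8512 m/s.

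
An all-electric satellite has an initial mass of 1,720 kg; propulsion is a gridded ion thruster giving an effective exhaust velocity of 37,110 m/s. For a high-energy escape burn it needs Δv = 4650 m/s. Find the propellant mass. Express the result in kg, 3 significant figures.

propellant mass ≈ 203 kg

m₀/m_f = exp(Δv / v_e) = exp(4650 / 37110.0) = exp(0.1253) = 1.1335.
m_f = 1,720 / 1.1335 = 1,517.42 kg, so propellant = m₀ − m_f = 1,720 − 1,517.42 = 202.58 kg.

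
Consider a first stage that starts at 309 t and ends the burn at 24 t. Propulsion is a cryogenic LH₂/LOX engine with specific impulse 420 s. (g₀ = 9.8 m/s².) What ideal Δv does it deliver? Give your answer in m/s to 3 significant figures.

v_e = Isp · g₀ = 420 × 9.8 = 4116.0 m/s.
Rocket equation: Δv = v_e · ln(m₀/m_f) = 4116.0 × ln(12.88) = 4116.0 × 2.5553 ≈ 10517.6 m/s.

Δv ≈ 10500 m/s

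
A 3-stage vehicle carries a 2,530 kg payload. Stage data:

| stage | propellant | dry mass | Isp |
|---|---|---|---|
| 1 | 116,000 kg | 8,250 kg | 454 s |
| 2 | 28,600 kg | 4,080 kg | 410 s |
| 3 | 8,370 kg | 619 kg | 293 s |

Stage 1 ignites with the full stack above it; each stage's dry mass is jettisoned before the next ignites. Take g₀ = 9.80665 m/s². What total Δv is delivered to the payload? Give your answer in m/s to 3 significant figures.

Ignition mass of stage 1 = 116,000+8,250 + 28,600+4,080 + 8,370+619 + 2,530 = 168,449 kg.
Stage 1: m₀ = 168,449 kg, m_f = 168,449 − 116,000 = 52,449 kg; Δv = 454×9.80665×ln(3.212) = 4452.2×1.1668 ≈ 5195 m/s.
Stage 2: m₀ = 44,199 kg, m_f = 44,199 − 28,600 = 15,599 kg; Δv = 410×9.80665×ln(2.833) = 4020.7×1.0415 ≈ 4188 m/s.
Stage 3: m₀ = 11,519 kg, m_f = 11,519 − 8,370 = 3,149 kg; Δv = 293×9.80665×ln(3.658) = 2873.3×1.2969 ≈ 3726 m/s.
Total Δv = 5195 + 4188 + 3726 = 13109 m/s.

Δv ≈ 13100 m/s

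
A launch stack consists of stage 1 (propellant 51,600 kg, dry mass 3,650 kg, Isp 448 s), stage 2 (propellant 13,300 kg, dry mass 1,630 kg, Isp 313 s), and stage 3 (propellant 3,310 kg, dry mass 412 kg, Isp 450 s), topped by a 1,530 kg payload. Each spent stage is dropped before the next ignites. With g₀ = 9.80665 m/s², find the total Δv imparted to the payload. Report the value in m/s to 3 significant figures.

Ignition mass of stage 1 = 51,600+3,650 + 13,300+1,630 + 3,310+412 + 1,530 = 75,432 kg.
Stage 1: m₀ = 75,432 kg, m_f = 75,432 − 51,600 = 23,832 kg; Δv = 448×9.80665×ln(3.165) = 4393.4×1.1522 ≈ 5062 m/s.
Stage 2: m₀ = 20,182 kg, m_f = 20,182 − 13,300 = 6,882 kg; Δv = 313×9.80665×ln(2.933) = 3069.5×1.0759 ≈ 3302 m/s.
Stage 3: m₀ = 5,252 kg, m_f = 5,252 − 3,310 = 1,942 kg; Δv = 450×9.80665×ln(2.704) = 4413.0×0.9949 ≈ 4390 m/s.
Total Δv = 5062 + 3302 + 4390 = 12754 m/s.

Δv ≈ 12800 m/s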